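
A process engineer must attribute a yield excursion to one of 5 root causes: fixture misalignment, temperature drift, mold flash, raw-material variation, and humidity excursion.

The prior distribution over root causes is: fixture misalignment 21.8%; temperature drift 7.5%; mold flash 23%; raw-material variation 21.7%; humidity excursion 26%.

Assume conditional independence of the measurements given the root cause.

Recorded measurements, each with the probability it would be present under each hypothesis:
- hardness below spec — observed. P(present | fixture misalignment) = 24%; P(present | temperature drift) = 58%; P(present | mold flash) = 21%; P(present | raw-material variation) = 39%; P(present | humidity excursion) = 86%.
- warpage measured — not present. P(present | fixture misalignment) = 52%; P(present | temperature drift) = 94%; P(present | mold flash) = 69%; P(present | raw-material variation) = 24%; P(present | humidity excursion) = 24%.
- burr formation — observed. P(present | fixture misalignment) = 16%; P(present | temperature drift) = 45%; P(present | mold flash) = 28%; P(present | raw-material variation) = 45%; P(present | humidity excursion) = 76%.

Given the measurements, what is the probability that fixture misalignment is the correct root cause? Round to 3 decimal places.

Multiply each prior by the joint likelihood of the measurement pattern (using 1 − P(present | H) for each absent measurement):
  fixture misalignment: 0.218 × 0.24 × (1 − 0.52) × 0.16 = 0.0040182
  temperature drift: 0.075 × 0.58 × (1 − 0.94) × 0.45 = 0.0011745
  mold flash: 0.230 × 0.21 × (1 − 0.69) × 0.28 = 0.0041924
  raw-material variation: 0.217 × 0.39 × (1 − 0.24) × 0.45 = 0.028943
  humidity excursion: 0.260 × 0.86 × (1 − 0.24) × 0.76 = 0.12915
The unnormalized weights sum to 0.16748.
P(fixture misalignment | evidence) = 0.0040182 / 0.16748 ≈ 0.024.

0.024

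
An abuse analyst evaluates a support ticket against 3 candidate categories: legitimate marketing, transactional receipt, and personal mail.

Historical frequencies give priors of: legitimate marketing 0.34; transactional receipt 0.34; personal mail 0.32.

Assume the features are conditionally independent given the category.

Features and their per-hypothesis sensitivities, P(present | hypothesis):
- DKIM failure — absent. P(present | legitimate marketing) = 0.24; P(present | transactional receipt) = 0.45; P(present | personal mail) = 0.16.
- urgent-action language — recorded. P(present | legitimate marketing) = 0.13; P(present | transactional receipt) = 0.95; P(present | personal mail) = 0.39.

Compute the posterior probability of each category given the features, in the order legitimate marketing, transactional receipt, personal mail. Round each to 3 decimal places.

0.106, 0.562, 0.332

For each hypothesis, the unnormalized posterior weight is prior × product of the feature likelihoods (using 1 − P(present | H) for each absent feature):
  legitimate marketing: 0.34 × (1 − 0.24) × 0.13 = 0.033592
  transactional receipt: 0.34 × (1 − 0.45) × 0.95 = 0.17765
  personal mail: 0.32 × (1 − 0.16) × 0.39 = 0.10483
The unnormalized weights sum to 0.31607.
P(legitimate marketing | evidence) = 0.033592 / 0.31607 ≈ 0.106
P(transactional receipt | evidence) = 0.17765 / 0.31607 ≈ 0.562
P(personal mail | evidence) = 0.10483 / 0.31607 ≈ 0.332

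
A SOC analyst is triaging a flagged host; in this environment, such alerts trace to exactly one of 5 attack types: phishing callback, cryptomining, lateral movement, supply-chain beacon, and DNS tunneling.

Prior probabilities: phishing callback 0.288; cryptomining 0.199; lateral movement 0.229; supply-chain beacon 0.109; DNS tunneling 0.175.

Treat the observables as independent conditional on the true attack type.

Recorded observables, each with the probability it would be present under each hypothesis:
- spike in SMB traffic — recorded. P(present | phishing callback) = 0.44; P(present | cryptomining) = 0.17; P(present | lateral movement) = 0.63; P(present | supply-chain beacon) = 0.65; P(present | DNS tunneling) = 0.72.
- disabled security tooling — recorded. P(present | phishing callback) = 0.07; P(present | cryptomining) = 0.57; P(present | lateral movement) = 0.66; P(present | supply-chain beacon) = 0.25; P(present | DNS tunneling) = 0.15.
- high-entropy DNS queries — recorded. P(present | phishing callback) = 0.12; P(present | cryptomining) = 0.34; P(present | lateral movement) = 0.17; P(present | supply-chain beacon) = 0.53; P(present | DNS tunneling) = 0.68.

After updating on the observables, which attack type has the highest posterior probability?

lateral movement

By Bayes' rule with conditional independence, the unnormalized weight for each hypothesis is prior × ∏ likelihoods:
  phishing callback: 0.288 × 0.44 × 0.07 × 0.12 = 0.0010644
  cryptomining: 0.199 × 0.17 × 0.57 × 0.34 = 0.0065563
  lateral movement: 0.229 × 0.63 × 0.66 × 0.17 = 0.016187
  supply-chain beacon: 0.109 × 0.65 × 0.25 × 0.53 = 0.0093876
  DNS tunneling: 0.175 × 0.72 × 0.15 × 0.68 = 0.012852
The unnormalized weights sum to 0.046047.
P(phishing callback | evidence) ≈ 0.0010644 / 0.046047 ≈ 0.023
P(cryptomining | evidence) ≈ 0.0065563 / 0.046047 ≈ 0.142
P(lateral movement | evidence) ≈ 0.016187 / 0.046047 ≈ 0.352
P(supply-chain beacon | evidence) ≈ 0.0093876 / 0.046047 ≈ 0.204
P(DNS tunneling | evidence) ≈ 0.012852 / 0.046047 ≈ 0.279
The largest is 0.352, so lateral movement is most probable.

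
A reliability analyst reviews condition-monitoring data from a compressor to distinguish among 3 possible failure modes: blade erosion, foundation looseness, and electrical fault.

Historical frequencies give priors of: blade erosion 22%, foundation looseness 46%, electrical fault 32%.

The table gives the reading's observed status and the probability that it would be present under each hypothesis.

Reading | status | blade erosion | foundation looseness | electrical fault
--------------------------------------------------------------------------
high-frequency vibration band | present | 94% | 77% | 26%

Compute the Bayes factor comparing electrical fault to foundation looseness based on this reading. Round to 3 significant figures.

The Bayes factor is the ratio of the two likelihoods.
  electrical fault: 0.26
  foundation looseness: 0.77
Bayes factor = 0.26 / 0.77 ≈ 0.338

0.338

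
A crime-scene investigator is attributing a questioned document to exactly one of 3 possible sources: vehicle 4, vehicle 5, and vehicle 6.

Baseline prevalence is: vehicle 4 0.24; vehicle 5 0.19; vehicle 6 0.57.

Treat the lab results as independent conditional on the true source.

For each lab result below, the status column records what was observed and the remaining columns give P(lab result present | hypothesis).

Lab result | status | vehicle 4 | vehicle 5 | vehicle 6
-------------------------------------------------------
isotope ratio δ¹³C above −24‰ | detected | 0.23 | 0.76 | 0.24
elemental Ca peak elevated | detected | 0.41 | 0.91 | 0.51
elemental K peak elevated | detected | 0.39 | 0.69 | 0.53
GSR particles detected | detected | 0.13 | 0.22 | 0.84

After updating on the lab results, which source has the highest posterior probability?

For each hypothesis, the unnormalized posterior weight is prior × product of the lab result likelihoods:
  vehicle 4: 0.24 × 0.23 × 0.41 × 0.39 × 0.13 = 0.0011474
  vehicle 5: 0.19 × 0.76 × 0.91 × 0.69 × 0.22 = 0.019947
  vehicle 6: 0.57 × 0.24 × 0.51 × 0.53 × 0.84 = 0.031061
Normalizing constant Z = 0.0011474 + 0.019947 + 0.031061 = 0.052155.
P(vehicle 4 | evidence) ≈ 0.0011474 / 0.052155 ≈ 0.022
P(vehicle 5 | evidence) ≈ 0.019947 / 0.052155 ≈ 0.382
P(vehicle 6 | evidence) ≈ 0.031061 / 0.052155 ≈ 0.596
The largest is 0.596, so vehicle 6 is most probable.

vehicle 6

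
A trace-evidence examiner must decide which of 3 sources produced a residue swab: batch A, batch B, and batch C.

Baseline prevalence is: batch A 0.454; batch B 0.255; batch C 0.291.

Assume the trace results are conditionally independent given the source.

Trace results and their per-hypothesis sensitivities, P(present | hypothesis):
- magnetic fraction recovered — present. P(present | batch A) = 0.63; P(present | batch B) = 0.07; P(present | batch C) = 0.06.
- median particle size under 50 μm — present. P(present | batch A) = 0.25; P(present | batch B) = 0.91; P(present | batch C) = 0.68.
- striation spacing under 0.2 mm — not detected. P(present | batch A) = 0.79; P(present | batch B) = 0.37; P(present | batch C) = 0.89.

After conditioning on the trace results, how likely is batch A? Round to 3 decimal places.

Multiply each prior by the joint likelihood of the trace result pattern (using 1 − P(present | H) for each absent trace result):
  batch A: 0.454 × 0.63 × 0.25 × (1 − 0.79) = 0.015016
  batch B: 0.255 × 0.07 × 0.91 × (1 − 0.37) = 0.010233
  batch C: 0.291 × 0.06 × 0.68 × (1 − 0.89) = 0.001306
Marginal likelihood of the evidence = 0.026555.
P(batch A | evidence) = 0.015016 / 0.026555 ≈ 0.565.

0.565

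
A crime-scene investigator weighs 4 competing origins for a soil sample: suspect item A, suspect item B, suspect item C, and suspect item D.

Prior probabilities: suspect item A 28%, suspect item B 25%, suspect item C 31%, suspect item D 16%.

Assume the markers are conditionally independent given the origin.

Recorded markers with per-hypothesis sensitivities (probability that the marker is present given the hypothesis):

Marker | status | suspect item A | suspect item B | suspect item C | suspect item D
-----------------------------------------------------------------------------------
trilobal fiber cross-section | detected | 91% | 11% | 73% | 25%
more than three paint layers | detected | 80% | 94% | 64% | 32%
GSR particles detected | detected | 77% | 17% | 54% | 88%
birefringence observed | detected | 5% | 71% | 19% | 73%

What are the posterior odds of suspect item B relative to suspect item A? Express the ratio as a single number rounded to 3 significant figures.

0.398

Posterior odds equal prior odds times the likelihood ratio; only the two competing hypotheses matter.
  suspect item B: 0.25 × 0.11 × 0.94 × 0.17 × 0.71 = 0.0031201
  suspect item A: 0.28 × 0.91 × 0.80 × 0.77 × 0.05 = 0.0078478
Posterior odds = 0.0031201 / 0.0078478 ≈ 0.398.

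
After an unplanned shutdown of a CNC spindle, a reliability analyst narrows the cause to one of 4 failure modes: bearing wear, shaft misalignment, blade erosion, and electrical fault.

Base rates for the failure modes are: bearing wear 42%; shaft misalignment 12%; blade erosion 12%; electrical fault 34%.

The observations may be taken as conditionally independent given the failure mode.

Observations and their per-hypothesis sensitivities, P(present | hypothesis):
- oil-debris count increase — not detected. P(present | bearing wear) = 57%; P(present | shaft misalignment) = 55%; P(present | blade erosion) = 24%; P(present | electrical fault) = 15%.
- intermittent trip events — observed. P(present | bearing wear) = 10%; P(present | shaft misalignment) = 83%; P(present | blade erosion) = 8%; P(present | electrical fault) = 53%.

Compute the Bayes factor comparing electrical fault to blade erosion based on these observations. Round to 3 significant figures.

7.41

Joint likelihood of the evidence pattern under each hypothesis (using 1 − P(present | H) for each absent observation):
  electrical fault: (1 − 0.15) × 0.53 = 0.4505
  blade erosion: (1 − 0.24) × 0.08 = 0.0608
Bayes factor = 0.4505 / 0.0608 ≈ 7.41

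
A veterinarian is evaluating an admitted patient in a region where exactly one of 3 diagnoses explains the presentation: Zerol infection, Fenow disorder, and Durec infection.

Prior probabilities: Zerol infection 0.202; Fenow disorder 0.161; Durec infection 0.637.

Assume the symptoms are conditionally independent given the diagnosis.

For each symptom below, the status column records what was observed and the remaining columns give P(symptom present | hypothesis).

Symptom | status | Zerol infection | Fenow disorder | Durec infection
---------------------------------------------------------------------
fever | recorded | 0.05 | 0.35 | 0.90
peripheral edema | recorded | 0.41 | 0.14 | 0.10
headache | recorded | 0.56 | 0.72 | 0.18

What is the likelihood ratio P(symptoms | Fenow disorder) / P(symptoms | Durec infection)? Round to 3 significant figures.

Joint likelihood of the symptom pattern under each hypothesis:
  Fenow disorder: 0.35 × 0.14 × 0.72 = 0.03528
  Durec infection: 0.90 × 0.10 × 0.18 = 0.0162
Bayes factor = 0.03528 / 0.0162 ≈ 2.18

2.18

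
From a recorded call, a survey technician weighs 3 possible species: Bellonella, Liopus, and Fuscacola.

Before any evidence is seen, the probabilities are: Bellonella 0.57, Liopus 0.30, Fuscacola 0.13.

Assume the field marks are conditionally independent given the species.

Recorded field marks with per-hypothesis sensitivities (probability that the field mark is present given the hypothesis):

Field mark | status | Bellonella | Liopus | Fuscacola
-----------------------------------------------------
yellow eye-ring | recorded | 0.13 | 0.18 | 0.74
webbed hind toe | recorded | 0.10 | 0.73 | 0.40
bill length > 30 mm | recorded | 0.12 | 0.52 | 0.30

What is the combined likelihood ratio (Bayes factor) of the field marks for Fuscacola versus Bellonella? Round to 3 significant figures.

Take the product of per-field mark likelihoods under each hypothesis, then divide.
  Fuscacola: 0.74 × 0.40 × 0.30 = 0.0888
  Bellonella: 0.13 × 0.10 × 0.12 = 0.00156
Bayes factor = 0.0888 / 0.00156 ≈ 56.9

56.9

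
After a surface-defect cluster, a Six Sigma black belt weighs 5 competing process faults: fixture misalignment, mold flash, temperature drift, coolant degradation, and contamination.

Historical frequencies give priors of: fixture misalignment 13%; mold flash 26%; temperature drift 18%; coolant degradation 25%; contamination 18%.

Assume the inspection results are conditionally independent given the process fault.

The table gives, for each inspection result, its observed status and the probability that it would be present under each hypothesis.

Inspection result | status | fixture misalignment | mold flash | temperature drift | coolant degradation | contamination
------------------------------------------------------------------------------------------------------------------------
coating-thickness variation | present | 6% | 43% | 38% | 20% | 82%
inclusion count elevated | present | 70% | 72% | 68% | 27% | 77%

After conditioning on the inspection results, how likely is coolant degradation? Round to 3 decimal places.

For each hypothesis, the unnormalized posterior weight is prior × product of the inspection result likelihoods:
  fixture misalignment: 0.13 × 0.06 × 0.70 = 0.00546
  mold flash: 0.26 × 0.43 × 0.72 = 0.080496
  temperature drift: 0.18 × 0.38 × 0.68 = 0.046512
  coolant degradation: 0.25 × 0.20 × 0.27 = 0.0135
  contamination: 0.18 × 0.82 × 0.77 = 0.11365
The unnormalized weights sum to 0.25962.
P(coolant degradation | evidence) = 0.0135 / 0.25962 ≈ 0.052.

0.052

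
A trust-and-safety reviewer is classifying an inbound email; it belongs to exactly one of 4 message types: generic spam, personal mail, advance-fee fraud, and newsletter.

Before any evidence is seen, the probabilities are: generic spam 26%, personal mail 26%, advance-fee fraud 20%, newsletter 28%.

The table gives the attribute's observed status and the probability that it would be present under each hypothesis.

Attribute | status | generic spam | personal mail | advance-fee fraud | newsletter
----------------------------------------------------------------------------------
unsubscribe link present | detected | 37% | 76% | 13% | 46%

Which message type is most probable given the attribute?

personal mail

For each hypothesis, the unnormalized posterior weight is prior × likelihood:
  generic spam: 0.26 × 0.37 = 0.0962
  personal mail: 0.26 × 0.76 = 0.1976
  advance-fee fraud: 0.20 × 0.13 = 0.026
  newsletter: 0.28 × 0.46 = 0.1288
Normalizing constant Z = 0.0962 + 0.1976 + 0.026 + 0.1288 = 0.4486.
P(generic spam | evidence) ≈ 0.0962 / 0.4486 ≈ 0.214
P(personal mail | evidence) ≈ 0.1976 / 0.4486 ≈ 0.440
P(advance-fee fraud | evidence) ≈ 0.026 / 0.4486 ≈ 0.058
P(newsletter | evidence) ≈ 0.1288 / 0.4486 ≈ 0.287
The largest is 0.440, so personal mail is most probable.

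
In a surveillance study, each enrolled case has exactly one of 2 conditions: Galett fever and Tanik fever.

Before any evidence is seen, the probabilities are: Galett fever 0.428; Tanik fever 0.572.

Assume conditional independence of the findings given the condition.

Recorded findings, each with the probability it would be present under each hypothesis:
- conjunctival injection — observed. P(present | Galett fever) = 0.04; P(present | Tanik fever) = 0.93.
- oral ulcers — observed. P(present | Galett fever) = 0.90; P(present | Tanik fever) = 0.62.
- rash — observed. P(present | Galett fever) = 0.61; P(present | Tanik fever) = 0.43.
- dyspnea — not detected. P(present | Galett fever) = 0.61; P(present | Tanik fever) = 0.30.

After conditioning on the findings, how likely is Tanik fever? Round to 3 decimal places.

By Bayes' rule with conditional independence, the unnormalized weight for each hypothesis is prior × ∏ likelihoods (using 1 − P(present | H) for each absent finding):
  Galett fever: 0.428 × 0.04 × 0.90 × 0.61 × (1 − 0.61) = 0.0036656
  Tanik fever: 0.572 × 0.93 × 0.62 × 0.43 × (1 − 0.30) = 0.099274
Normalizing constant Z = 0.0036656 + 0.099274 = 0.10294.
P(Tanik fever | evidence) = 0.099274 / 0.10294 ≈ 0.964.

0.964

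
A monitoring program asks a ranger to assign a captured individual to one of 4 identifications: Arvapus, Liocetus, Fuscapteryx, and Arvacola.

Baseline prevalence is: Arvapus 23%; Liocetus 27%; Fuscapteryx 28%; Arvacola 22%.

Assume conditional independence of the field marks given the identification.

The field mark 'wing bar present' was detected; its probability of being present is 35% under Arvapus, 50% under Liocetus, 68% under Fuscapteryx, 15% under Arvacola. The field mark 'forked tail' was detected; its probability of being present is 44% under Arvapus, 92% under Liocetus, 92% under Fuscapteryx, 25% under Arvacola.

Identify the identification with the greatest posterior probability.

Fuscapteryx

For each hypothesis, the unnormalized posterior weight is prior × product of the field mark likelihoods:
  Arvapus: 0.23 × 0.35 × 0.44 = 0.03542
  Liocetus: 0.27 × 0.50 × 0.92 = 0.1242
  Fuscapteryx: 0.28 × 0.68 × 0.92 = 0.17517
  Arvacola: 0.22 × 0.15 × 0.25 = 0.00825
The unnormalized weights sum to 0.34304.
P(Arvapus | evidence) ≈ 0.03542 / 0.34304 ≈ 0.103
P(Liocetus | evidence) ≈ 0.1242 / 0.34304 ≈ 0.362
P(Fuscapteryx | evidence) ≈ 0.17517 / 0.34304 ≈ 0.511
P(Arvacola | evidence) ≈ 0.00825 / 0.34304 ≈ 0.024
The largest is 0.511, so Fuscapteryx is most probable.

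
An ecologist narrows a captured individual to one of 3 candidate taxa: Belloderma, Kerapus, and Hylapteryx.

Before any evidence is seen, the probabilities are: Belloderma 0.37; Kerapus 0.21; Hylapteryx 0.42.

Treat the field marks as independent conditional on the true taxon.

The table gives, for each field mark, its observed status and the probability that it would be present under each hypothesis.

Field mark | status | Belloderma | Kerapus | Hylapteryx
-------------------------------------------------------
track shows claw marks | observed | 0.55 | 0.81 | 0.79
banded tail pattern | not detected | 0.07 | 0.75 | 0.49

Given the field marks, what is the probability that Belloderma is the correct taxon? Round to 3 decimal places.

Multiply each prior by the joint likelihood of the field mark pattern (using 1 − P(present | H) for each absent field mark):
  Belloderma: 0.37 × 0.55 × (1 − 0.07) = 0.18926
  Kerapus: 0.21 × 0.81 × (1 − 0.75) = 0.042525
  Hylapteryx: 0.42 × 0.79 × (1 − 0.49) = 0.16922
The unnormalized weights sum to 0.401.
P(Belloderma | evidence) = 0.18926 / 0.401 ≈ 0.472.

0.472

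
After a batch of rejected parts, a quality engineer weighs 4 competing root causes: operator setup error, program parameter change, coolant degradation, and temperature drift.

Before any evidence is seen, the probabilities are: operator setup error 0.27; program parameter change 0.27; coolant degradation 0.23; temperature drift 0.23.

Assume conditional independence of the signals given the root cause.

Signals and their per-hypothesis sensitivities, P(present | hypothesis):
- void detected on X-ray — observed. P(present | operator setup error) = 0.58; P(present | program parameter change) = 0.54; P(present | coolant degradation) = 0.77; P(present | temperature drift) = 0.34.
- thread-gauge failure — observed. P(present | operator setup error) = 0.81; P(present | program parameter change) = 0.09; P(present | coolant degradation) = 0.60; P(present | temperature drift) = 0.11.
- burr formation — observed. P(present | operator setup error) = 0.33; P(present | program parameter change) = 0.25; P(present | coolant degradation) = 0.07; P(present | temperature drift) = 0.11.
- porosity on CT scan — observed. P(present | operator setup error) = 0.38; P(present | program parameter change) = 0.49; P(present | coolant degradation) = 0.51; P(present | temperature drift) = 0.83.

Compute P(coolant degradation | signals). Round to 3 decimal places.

By Bayes' rule with conditional independence, the unnormalized weight for each hypothesis is prior × ∏ likelihoods:
  operator setup error: 0.27 × 0.58 × 0.81 × 0.33 × 0.38 = 0.015906
  program parameter change: 0.27 × 0.54 × 0.09 × 0.25 × 0.49 = 0.0016074
  coolant degradation: 0.23 × 0.77 × 0.60 × 0.07 × 0.51 = 0.0037935
  temperature drift: 0.23 × 0.34 × 0.11 × 0.11 × 0.83 = 0.00078536
Marginal likelihood of the evidence = 0.022093.
P(coolant degradation | evidence) = 0.0037935 / 0.022093 ≈ 0.172.

0.172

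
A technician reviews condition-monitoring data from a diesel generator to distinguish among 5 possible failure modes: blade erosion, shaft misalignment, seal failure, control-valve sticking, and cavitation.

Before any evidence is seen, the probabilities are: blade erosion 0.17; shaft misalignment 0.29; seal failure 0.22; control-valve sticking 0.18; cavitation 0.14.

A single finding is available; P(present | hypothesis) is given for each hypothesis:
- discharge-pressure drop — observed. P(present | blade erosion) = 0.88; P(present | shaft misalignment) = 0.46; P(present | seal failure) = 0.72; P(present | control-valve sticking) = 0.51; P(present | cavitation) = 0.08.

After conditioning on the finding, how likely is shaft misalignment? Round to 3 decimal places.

By Bayes' rule, the unnormalized weight for each hypothesis is prior × likelihood:
  blade erosion: 0.17 × 0.88 = 0.1496
  shaft misalignment: 0.29 × 0.46 = 0.1334
  seal failure: 0.22 × 0.72 = 0.1584
  control-valve sticking: 0.18 × 0.51 = 0.0918
  cavitation: 0.14 × 0.08 = 0.0112
Normalizing constant Z = 0.1496 + 0.1334 + 0.1584 + 0.0918 + 0.0112 = 0.5444.
P(shaft misalignment | evidence) = 0.1334 / 0.5444 ≈ 0.245.

0.245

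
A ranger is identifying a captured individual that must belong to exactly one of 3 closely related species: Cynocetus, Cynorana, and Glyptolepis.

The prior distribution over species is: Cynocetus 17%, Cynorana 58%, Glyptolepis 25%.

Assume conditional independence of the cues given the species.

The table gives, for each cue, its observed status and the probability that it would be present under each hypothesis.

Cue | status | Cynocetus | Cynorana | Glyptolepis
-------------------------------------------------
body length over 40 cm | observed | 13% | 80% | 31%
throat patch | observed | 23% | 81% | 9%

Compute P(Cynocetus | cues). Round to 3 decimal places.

Multiply each prior by the joint likelihood of the cue pattern:
  Cynocetus: 0.17 × 0.13 × 0.23 = 0.005083
  Cynorana: 0.58 × 0.80 × 0.81 = 0.37584
  Glyptolepis: 0.25 × 0.31 × 0.09 = 0.006975
Marginal likelihood of the evidence = 0.3879.
P(Cynocetus | evidence) = 0.005083 / 0.3879 ≈ 0.013.

0.013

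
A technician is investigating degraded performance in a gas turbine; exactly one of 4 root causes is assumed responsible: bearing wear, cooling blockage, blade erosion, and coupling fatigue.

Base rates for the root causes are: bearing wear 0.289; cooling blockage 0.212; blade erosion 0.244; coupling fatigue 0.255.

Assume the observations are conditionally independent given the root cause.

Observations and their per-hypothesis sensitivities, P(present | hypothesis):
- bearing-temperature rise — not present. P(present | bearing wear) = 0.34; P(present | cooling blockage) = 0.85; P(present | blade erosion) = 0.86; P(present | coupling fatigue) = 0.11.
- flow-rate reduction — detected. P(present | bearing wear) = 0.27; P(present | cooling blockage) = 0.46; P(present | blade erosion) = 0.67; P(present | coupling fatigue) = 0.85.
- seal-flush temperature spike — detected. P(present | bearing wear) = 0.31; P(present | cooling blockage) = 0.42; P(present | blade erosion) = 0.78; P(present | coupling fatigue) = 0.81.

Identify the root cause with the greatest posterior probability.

coupling fatigue

Multiply each prior by the joint likelihood of the evidence pattern (using 1 − P(present | H) for each absent observation):
  bearing wear: 0.289 × (1 − 0.34) × 0.27 × 0.31 = 0.015965
  cooling blockage: 0.212 × (1 − 0.85) × 0.46 × 0.42 = 0.0061438
  blade erosion: 0.244 × (1 − 0.86) × 0.67 × 0.78 = 0.017852
  coupling fatigue: 0.255 × (1 − 0.11) × 0.85 × 0.81 = 0.15626
The unnormalized weights sum to 0.19622.
P(bearing wear | evidence) ≈ 0.015965 / 0.19622 ≈ 0.081
P(cooling blockage | evidence) ≈ 0.0061438 / 0.19622 ≈ 0.031
P(blade erosion | evidence) ≈ 0.017852 / 0.19622 ≈ 0.091
P(coupling fatigue | evidence) ≈ 0.15626 / 0.19622 ≈ 0.796
The largest is 0.796, so coupling fatigue is most probable.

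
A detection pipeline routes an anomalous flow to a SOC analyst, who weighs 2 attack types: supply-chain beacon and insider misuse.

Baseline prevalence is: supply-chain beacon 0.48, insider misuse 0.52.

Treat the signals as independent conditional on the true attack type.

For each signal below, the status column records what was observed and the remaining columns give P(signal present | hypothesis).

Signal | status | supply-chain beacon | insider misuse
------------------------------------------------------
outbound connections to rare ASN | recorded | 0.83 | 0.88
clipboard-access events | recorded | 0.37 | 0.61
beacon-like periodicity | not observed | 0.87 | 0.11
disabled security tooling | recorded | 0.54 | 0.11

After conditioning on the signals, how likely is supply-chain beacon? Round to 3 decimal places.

By Bayes' rule with conditional independence, the unnormalized weight for each hypothesis is prior × ∏ likelihoods (using 1 − P(present | H) for each absent signal):
  supply-chain beacon: 0.48 × 0.83 × 0.37 × (1 − 0.87) × 0.54 = 0.010348
  insider misuse: 0.52 × 0.88 × 0.61 × (1 − 0.11) × 0.11 = 0.027327
The unnormalized weights sum to 0.037675.
P(supply-chain beacon | evidence) = 0.010348 / 0.037675 ≈ 0.275.

0.275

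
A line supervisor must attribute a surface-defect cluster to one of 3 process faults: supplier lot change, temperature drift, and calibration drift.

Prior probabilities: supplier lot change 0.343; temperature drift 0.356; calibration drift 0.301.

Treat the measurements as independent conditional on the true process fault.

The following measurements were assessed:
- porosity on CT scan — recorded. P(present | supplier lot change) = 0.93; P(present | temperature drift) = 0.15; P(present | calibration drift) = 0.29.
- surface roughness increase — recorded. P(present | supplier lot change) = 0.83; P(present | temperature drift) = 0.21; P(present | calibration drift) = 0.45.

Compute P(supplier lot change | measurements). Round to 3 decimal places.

By Bayes' rule with conditional independence, the unnormalized weight for each hypothesis is prior × ∏ likelihoods:
  supplier lot change: 0.343 × 0.93 × 0.83 = 0.26476
  temperature drift: 0.356 × 0.15 × 0.21 = 0.011214
  calibration drift: 0.301 × 0.29 × 0.45 = 0.03928
Marginal likelihood of the evidence = 0.31526.
P(supplier lot change | evidence) = 0.26476 / 0.31526 ≈ 0.840.

0.840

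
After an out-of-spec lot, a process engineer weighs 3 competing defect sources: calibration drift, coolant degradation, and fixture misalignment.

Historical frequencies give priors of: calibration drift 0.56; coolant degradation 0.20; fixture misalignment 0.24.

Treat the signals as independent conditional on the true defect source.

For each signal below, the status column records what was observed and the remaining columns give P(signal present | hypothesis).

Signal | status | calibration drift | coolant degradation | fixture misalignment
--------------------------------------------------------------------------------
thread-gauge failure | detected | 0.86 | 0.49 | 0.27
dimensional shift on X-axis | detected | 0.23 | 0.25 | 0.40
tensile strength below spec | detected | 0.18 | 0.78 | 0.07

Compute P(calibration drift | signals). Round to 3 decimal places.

0.488

By Bayes' rule with conditional independence, the unnormalized weight for each hypothesis is prior × ∏ likelihoods:
  calibration drift: 0.56 × 0.86 × 0.23 × 0.18 = 0.019938
  coolant degradation: 0.20 × 0.49 × 0.25 × 0.78 = 0.01911
  fixture misalignment: 0.24 × 0.27 × 0.40 × 0.07 = 0.0018144
The unnormalized weights sum to 0.040863.
P(calibration drift | evidence) = 0.019938 / 0.040863 ≈ 0.488.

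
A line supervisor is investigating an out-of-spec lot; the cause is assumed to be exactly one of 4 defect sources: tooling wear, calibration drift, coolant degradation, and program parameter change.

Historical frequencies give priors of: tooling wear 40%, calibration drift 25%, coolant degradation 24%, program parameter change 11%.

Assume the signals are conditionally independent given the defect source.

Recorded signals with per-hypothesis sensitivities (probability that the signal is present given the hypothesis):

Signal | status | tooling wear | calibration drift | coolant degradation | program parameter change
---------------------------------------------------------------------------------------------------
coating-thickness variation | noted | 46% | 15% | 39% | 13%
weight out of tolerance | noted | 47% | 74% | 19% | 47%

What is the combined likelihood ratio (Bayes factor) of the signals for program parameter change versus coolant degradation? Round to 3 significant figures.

0.825

Joint likelihood of the signal pattern under each hypothesis:
  program parameter change: 0.13 × 0.47 = 0.0611
  coolant degradation: 0.39 × 0.19 = 0.0741
Bayes factor = 0.0611 / 0.0741 ≈ 0.825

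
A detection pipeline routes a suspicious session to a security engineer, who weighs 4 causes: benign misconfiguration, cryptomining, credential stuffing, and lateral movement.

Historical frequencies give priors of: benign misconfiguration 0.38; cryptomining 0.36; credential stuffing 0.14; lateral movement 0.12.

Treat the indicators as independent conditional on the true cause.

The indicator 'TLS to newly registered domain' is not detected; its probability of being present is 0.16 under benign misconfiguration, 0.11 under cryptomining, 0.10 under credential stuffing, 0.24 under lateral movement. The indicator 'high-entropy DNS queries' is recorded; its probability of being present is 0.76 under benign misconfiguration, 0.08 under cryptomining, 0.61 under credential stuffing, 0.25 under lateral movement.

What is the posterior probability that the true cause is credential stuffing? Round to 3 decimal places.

0.209

By Bayes' rule with conditional independence, the unnormalized weight for each hypothesis is prior × ∏ likelihoods (using 1 − P(present | H) for each absent indicator):
  benign misconfiguration: 0.38 × (1 − 0.16) × 0.76 = 0.24259
  cryptomining: 0.36 × (1 − 0.11) × 0.08 = 0.025632
  credential stuffing: 0.14 × (1 − 0.10) × 0.61 = 0.07686
  lateral movement: 0.12 × (1 − 0.24) × 0.25 = 0.0228
The unnormalized weights sum to 0.36788.
P(credential stuffing | evidence) = 0.07686 / 0.36788 ≈ 0.209.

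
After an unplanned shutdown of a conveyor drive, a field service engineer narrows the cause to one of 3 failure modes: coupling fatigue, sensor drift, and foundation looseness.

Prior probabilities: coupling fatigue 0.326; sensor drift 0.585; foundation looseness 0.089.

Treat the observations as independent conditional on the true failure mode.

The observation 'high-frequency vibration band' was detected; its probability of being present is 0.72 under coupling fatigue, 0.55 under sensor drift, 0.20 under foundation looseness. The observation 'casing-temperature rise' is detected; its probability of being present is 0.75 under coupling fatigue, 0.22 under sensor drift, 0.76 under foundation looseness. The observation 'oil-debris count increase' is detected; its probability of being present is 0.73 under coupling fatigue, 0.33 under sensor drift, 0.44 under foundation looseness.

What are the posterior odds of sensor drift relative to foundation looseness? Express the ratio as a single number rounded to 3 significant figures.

Unnormalized posterior weight (prior times the observation likelihoods) for each of the two hypotheses:
  sensor drift: 0.585 × 0.55 × 0.22 × 0.33 = 0.023359
  foundation looseness: 0.089 × 0.20 × 0.76 × 0.44 = 0.0059523
Posterior odds = 0.023359 / 0.0059523 ≈ 3.92.

3.92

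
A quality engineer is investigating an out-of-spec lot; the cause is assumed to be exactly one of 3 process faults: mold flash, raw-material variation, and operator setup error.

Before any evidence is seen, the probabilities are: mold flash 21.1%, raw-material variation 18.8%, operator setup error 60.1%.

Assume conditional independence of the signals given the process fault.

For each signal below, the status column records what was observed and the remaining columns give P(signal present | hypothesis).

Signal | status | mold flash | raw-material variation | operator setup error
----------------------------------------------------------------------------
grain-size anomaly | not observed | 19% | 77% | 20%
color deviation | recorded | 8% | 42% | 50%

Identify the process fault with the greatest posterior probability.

Multiply each prior by the joint likelihood of the signal pattern (using 1 − P(present | H) for each absent signal):
  mold flash: 0.211 × (1 − 0.19) × 0.08 = 0.013673
  raw-material variation: 0.188 × (1 − 0.77) × 0.42 = 0.018161
  operator setup error: 0.601 × (1 − 0.20) × 0.50 = 0.2404
Marginal likelihood of the evidence = 0.27223.
P(mold flash | evidence) ≈ 0.013673 / 0.27223 ≈ 0.050
P(raw-material variation | evidence) ≈ 0.018161 / 0.27223 ≈ 0.067
P(operator setup error | evidence) ≈ 0.2404 / 0.27223 ≈ 0.883
The largest is 0.883, so operator setup error is most probable.

operator setup error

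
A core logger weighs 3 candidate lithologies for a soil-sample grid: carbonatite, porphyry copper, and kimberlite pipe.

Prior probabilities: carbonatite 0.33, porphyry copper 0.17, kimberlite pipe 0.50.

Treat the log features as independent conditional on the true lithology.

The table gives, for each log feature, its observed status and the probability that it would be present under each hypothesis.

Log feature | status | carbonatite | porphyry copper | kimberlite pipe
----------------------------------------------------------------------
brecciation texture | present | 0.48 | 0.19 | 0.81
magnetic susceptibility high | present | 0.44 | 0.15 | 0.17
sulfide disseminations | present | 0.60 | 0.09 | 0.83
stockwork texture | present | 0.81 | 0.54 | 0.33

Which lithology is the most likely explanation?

carbonatite

For each hypothesis, the unnormalized posterior weight is prior × product of the log feature likelihoods:
  carbonatite: 0.33 × 0.48 × 0.44 × 0.60 × 0.81 = 0.033872
  porphyry copper: 0.17 × 0.19 × 0.15 × 0.09 × 0.54 = 0.00023547
  kimberlite pipe: 0.50 × 0.81 × 0.17 × 0.83 × 0.33 = 0.018858
Normalizing constant Z = 0.033872 + 0.00023547 + 0.018858 = 0.052966.
P(carbonatite | evidence) ≈ 0.033872 / 0.052966 ≈ 0.640
P(porphyry copper | evidence) ≈ 0.00023547 / 0.052966 ≈ 0.004
P(kimberlite pipe | evidence) ≈ 0.018858 / 0.052966 ≈ 0.356
The largest is 0.640, so carbonatite is most probable.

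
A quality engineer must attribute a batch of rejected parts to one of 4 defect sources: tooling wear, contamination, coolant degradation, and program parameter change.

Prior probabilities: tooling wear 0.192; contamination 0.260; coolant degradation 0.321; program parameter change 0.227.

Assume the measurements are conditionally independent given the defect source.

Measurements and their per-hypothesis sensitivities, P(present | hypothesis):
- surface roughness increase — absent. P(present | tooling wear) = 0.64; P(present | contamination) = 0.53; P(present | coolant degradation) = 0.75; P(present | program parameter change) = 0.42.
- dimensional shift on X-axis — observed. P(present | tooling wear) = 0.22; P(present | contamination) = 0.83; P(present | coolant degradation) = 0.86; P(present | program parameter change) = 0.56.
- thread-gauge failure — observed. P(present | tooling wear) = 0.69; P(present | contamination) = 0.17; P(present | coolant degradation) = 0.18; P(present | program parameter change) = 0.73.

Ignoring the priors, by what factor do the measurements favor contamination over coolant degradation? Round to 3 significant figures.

1.71

Joint likelihood of the measurement pattern under each hypothesis (using 1 − P(present | H) for each absent measurement):
  contamination: (1 − 0.53) × 0.83 × 0.17 = 0.066317
  coolant degradation: (1 − 0.75) × 0.86 × 0.18 = 0.0387
Bayes factor = 0.066317 / 0.0387 ≈ 1.71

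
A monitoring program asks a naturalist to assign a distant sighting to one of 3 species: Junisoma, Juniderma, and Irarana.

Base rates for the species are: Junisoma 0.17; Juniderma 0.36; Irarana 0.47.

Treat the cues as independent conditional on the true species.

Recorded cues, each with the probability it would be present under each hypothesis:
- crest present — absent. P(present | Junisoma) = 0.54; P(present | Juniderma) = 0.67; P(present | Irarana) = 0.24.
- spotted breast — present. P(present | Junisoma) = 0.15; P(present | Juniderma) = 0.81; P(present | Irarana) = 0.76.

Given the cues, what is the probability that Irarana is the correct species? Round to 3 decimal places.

0.715

By Bayes' rule with conditional independence, the unnormalized weight for each hypothesis is prior × ∏ likelihoods (using 1 − P(present | H) for each absent cue):
  Junisoma: 0.17 × (1 − 0.54) × 0.15 = 0.01173
  Juniderma: 0.36 × (1 − 0.67) × 0.81 = 0.096228
  Irarana: 0.47 × (1 − 0.24) × 0.76 = 0.27147
Marginal likelihood of the evidence = 0.37943.
P(Irarana | evidence) = 0.27147 / 0.37943 ≈ 0.715.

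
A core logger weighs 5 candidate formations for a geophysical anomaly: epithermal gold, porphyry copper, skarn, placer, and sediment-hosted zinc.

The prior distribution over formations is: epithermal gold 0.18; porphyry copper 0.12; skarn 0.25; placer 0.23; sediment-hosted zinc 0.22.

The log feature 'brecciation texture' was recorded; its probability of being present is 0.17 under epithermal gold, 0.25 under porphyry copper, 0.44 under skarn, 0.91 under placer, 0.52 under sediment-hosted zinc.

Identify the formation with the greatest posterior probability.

For each hypothesis, the unnormalized posterior weight is prior × likelihood:
  epithermal gold: 0.18 × 0.17 = 0.0306
  porphyry copper: 0.12 × 0.25 = 0.03
  skarn: 0.25 × 0.44 = 0.11
  placer: 0.23 × 0.91 = 0.2093
  sediment-hosted zinc: 0.22 × 0.52 = 0.1144
Normalizing constant Z = 0.0306 + 0.03 + 0.11 + 0.2093 + 0.1144 = 0.4943.
P(epithermal gold | evidence) ≈ 0.0306 / 0.4943 ≈ 0.062
P(porphyry copper | evidence) ≈ 0.03 / 0.4943 ≈ 0.061
P(skarn | evidence) ≈ 0.11 / 0.4943 ≈ 0.223
P(placer | evidence) ≈ 0.2093 / 0.4943 ≈ 0.423
P(sediment-hosted zinc | evidence) ≈ 0.1144 / 0.4943 ≈ 0.231
The largest is 0.423, so placer is most probable.

placer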